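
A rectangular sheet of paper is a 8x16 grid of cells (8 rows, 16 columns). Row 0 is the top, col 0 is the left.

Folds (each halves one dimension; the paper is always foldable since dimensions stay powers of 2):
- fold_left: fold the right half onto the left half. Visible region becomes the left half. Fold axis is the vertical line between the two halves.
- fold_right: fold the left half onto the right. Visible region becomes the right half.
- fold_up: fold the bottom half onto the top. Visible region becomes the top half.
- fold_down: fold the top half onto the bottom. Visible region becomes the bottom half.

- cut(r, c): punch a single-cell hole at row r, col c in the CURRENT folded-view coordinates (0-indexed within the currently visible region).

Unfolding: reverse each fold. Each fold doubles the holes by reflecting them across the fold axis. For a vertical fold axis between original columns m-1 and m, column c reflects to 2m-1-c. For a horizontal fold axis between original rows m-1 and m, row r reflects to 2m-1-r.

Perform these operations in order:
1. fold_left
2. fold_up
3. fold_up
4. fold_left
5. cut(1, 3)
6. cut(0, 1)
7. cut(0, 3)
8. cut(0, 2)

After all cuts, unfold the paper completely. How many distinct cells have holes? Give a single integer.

Answer: 64

Derivation:
Op 1 fold_left: fold axis v@8; visible region now rows[0,8) x cols[0,8) = 8x8
Op 2 fold_up: fold axis h@4; visible region now rows[0,4) x cols[0,8) = 4x8
Op 3 fold_up: fold axis h@2; visible region now rows[0,2) x cols[0,8) = 2x8
Op 4 fold_left: fold axis v@4; visible region now rows[0,2) x cols[0,4) = 2x4
Op 5 cut(1, 3): punch at orig (1,3); cuts so far [(1, 3)]; region rows[0,2) x cols[0,4) = 2x4
Op 6 cut(0, 1): punch at orig (0,1); cuts so far [(0, 1), (1, 3)]; region rows[0,2) x cols[0,4) = 2x4
Op 7 cut(0, 3): punch at orig (0,3); cuts so far [(0, 1), (0, 3), (1, 3)]; region rows[0,2) x cols[0,4) = 2x4
Op 8 cut(0, 2): punch at orig (0,2); cuts so far [(0, 1), (0, 2), (0, 3), (1, 3)]; region rows[0,2) x cols[0,4) = 2x4
Unfold 1 (reflect across v@4): 8 holes -> [(0, 1), (0, 2), (0, 3), (0, 4), (0, 5), (0, 6), (1, 3), (1, 4)]
Unfold 2 (reflect across h@2): 16 holes -> [(0, 1), (0, 2), (0, 3), (0, 4), (0, 5), (0, 6), (1, 3), (1, 4), (2, 3), (2, 4), (3, 1), (3, 2), (3, 3), (3, 4), (3, 5), (3, 6)]
Unfold 3 (reflect across h@4): 32 holes -> [(0, 1), (0, 2), (0, 3), (0, 4), (0, 5), (0, 6), (1, 3), (1, 4), (2, 3), (2, 4), (3, 1), (3, 2), (3, 3), (3, 4), (3, 5), (3, 6), (4, 1), (4, 2), (4, 3), (4, 4), (4, 5), (4, 6), (5, 3), (5, 4), (6, 3), (6, 4), (7, 1), (7, 2), (7, 3), (7, 4), (7, 5), (7, 6)]
Unfold 4 (reflect across v@8): 64 holes -> [(0, 1), (0, 2), (0, 3), (0, 4), (0, 5), (0, 6), (0, 9), (0, 10), (0, 11), (0, 12), (0, 13), (0, 14), (1, 3), (1, 4), (1, 11), (1, 12), (2, 3), (2, 4), (2, 11), (2, 12), (3, 1), (3, 2), (3, 3), (3, 4), (3, 5), (3, 6), (3, 9), (3, 10), (3, 11), (3, 12), (3, 13), (3, 14), (4, 1), (4, 2), (4, 3), (4, 4), (4, 5), (4, 6), (4, 9), (4, 10), (4, 11), (4, 12), (4, 13), (4, 14), (5, 3), (5, 4), (5, 11), (5, 12), (6, 3), (6, 4), (6, 11), (6, 12), (7, 1), (7, 2), (7, 3), (7, 4), (7, 5), (7, 6), (7, 9), (7, 10), (7, 11), (7, 12), (7, 13), (7, 14)]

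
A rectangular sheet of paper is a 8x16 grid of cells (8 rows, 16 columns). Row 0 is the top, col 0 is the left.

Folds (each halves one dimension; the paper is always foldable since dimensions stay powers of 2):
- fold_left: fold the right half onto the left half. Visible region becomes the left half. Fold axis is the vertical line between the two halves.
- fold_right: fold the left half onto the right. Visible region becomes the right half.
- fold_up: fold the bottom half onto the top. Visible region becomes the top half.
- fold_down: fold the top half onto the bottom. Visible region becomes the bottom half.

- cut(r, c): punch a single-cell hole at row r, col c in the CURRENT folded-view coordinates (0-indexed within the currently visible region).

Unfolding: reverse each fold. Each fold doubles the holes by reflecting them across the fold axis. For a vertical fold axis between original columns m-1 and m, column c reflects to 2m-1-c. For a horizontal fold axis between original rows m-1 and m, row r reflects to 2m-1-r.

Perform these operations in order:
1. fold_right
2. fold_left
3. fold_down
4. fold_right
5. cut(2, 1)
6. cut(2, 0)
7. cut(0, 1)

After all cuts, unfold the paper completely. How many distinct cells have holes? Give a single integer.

Answer: 48

Derivation:
Op 1 fold_right: fold axis v@8; visible region now rows[0,8) x cols[8,16) = 8x8
Op 2 fold_left: fold axis v@12; visible region now rows[0,8) x cols[8,12) = 8x4
Op 3 fold_down: fold axis h@4; visible region now rows[4,8) x cols[8,12) = 4x4
Op 4 fold_right: fold axis v@10; visible region now rows[4,8) x cols[10,12) = 4x2
Op 5 cut(2, 1): punch at orig (6,11); cuts so far [(6, 11)]; region rows[4,8) x cols[10,12) = 4x2
Op 6 cut(2, 0): punch at orig (6,10); cuts so far [(6, 10), (6, 11)]; region rows[4,8) x cols[10,12) = 4x2
Op 7 cut(0, 1): punch at orig (4,11); cuts so far [(4, 11), (6, 10), (6, 11)]; region rows[4,8) x cols[10,12) = 4x2
Unfold 1 (reflect across v@10): 6 holes -> [(4, 8), (4, 11), (6, 8), (6, 9), (6, 10), (6, 11)]
Unfold 2 (reflect across h@4): 12 holes -> [(1, 8), (1, 9), (1, 10), (1, 11), (3, 8), (3, 11), (4, 8), (4, 11), (6, 8), (6, 9), (6, 10), (6, 11)]
Unfold 3 (reflect across v@12): 24 holes -> [(1, 8), (1, 9), (1, 10), (1, 11), (1, 12), (1, 13), (1, 14), (1, 15), (3, 8), (3, 11), (3, 12), (3, 15), (4, 8), (4, 11), (4, 12), (4, 15), (6, 8), (6, 9), (6, 10), (6, 11), (6, 12), (6, 13), (6, 14), (6, 15)]
Unfold 4 (reflect across v@8): 48 holes -> [(1, 0), (1, 1), (1, 2), (1, 3), (1, 4), (1, 5), (1, 6), (1, 7), (1, 8), (1, 9), (1, 10), (1, 11), (1, 12), (1, 13), (1, 14), (1, 15), (3, 0), (3, 3), (3, 4), (3, 7), (3, 8), (3, 11), (3, 12), (3, 15), (4, 0), (4, 3), (4, 4), (4, 7), (4, 8), (4, 11), (4, 12), (4, 15), (6, 0), (6, 1), (6, 2), (6, 3), (6, 4), (6, 5), (6, 6), (6, 7), (6, 8), (6, 9), (6, 10), (6, 11), (6, 12), (6, 13), (6, 14), (6, 15)]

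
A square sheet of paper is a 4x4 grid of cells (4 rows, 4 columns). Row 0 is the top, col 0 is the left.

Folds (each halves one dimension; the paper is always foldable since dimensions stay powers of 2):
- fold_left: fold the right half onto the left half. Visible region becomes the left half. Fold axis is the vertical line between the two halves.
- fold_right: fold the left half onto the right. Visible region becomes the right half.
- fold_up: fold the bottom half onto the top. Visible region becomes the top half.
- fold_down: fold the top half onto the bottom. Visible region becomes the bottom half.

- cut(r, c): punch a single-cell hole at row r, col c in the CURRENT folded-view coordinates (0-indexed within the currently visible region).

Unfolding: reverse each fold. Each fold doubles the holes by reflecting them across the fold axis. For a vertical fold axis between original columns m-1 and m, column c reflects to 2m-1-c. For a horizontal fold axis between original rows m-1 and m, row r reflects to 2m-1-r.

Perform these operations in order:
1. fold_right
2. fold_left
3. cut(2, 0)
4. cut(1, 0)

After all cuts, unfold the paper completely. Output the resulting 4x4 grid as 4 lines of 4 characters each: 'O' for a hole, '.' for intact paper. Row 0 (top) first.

Op 1 fold_right: fold axis v@2; visible region now rows[0,4) x cols[2,4) = 4x2
Op 2 fold_left: fold axis v@3; visible region now rows[0,4) x cols[2,3) = 4x1
Op 3 cut(2, 0): punch at orig (2,2); cuts so far [(2, 2)]; region rows[0,4) x cols[2,3) = 4x1
Op 4 cut(1, 0): punch at orig (1,2); cuts so far [(1, 2), (2, 2)]; region rows[0,4) x cols[2,3) = 4x1
Unfold 1 (reflect across v@3): 4 holes -> [(1, 2), (1, 3), (2, 2), (2, 3)]
Unfold 2 (reflect across v@2): 8 holes -> [(1, 0), (1, 1), (1, 2), (1, 3), (2, 0), (2, 1), (2, 2), (2, 3)]

Answer: ....
OOOO
OOOO
....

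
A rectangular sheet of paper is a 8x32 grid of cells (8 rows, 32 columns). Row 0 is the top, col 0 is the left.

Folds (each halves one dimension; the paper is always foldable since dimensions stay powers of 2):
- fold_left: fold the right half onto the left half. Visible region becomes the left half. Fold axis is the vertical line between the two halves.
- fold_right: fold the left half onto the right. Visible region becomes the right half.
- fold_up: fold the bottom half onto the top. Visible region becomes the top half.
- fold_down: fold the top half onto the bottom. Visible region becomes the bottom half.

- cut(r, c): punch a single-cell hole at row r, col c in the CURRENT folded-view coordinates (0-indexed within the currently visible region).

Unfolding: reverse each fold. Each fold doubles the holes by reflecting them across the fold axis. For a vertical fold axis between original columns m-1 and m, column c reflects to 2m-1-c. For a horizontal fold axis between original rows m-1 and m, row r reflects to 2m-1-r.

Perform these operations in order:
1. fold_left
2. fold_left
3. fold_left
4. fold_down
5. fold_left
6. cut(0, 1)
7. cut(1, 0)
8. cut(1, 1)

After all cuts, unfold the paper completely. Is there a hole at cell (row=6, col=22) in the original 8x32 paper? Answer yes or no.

Op 1 fold_left: fold axis v@16; visible region now rows[0,8) x cols[0,16) = 8x16
Op 2 fold_left: fold axis v@8; visible region now rows[0,8) x cols[0,8) = 8x8
Op 3 fold_left: fold axis v@4; visible region now rows[0,8) x cols[0,4) = 8x4
Op 4 fold_down: fold axis h@4; visible region now rows[4,8) x cols[0,4) = 4x4
Op 5 fold_left: fold axis v@2; visible region now rows[4,8) x cols[0,2) = 4x2
Op 6 cut(0, 1): punch at orig (4,1); cuts so far [(4, 1)]; region rows[4,8) x cols[0,2) = 4x2
Op 7 cut(1, 0): punch at orig (5,0); cuts so far [(4, 1), (5, 0)]; region rows[4,8) x cols[0,2) = 4x2
Op 8 cut(1, 1): punch at orig (5,1); cuts so far [(4, 1), (5, 0), (5, 1)]; region rows[4,8) x cols[0,2) = 4x2
Unfold 1 (reflect across v@2): 6 holes -> [(4, 1), (4, 2), (5, 0), (5, 1), (5, 2), (5, 3)]
Unfold 2 (reflect across h@4): 12 holes -> [(2, 0), (2, 1), (2, 2), (2, 3), (3, 1), (3, 2), (4, 1), (4, 2), (5, 0), (5, 1), (5, 2), (5, 3)]
Unfold 3 (reflect across v@4): 24 holes -> [(2, 0), (2, 1), (2, 2), (2, 3), (2, 4), (2, 5), (2, 6), (2, 7), (3, 1), (3, 2), (3, 5), (3, 6), (4, 1), (4, 2), (4, 5), (4, 6), (5, 0), (5, 1), (5, 2), (5, 3), (5, 4), (5, 5), (5, 6), (5, 7)]
Unfold 4 (reflect across v@8): 48 holes -> [(2, 0), (2, 1), (2, 2), (2, 3), (2, 4), (2, 5), (2, 6), (2, 7), (2, 8), (2, 9), (2, 10), (2, 11), (2, 12), (2, 13), (2, 14), (2, 15), (3, 1), (3, 2), (3, 5), (3, 6), (3, 9), (3, 10), (3, 13), (3, 14), (4, 1), (4, 2), (4, 5), (4, 6), (4, 9), (4, 10), (4, 13), (4, 14), (5, 0), (5, 1), (5, 2), (5, 3), (5, 4), (5, 5), (5, 6), (5, 7), (5, 8), (5, 9), (5, 10), (5, 11), (5, 12), (5, 13), (5, 14), (5, 15)]
Unfold 5 (reflect across v@16): 96 holes -> [(2, 0), (2, 1), (2, 2), (2, 3), (2, 4), (2, 5), (2, 6), (2, 7), (2, 8), (2, 9), (2, 10), (2, 11), (2, 12), (2, 13), (2, 14), (2, 15), (2, 16), (2, 17), (2, 18), (2, 19), (2, 20), (2, 21), (2, 22), (2, 23), (2, 24), (2, 25), (2, 26), (2, 27), (2, 28), (2, 29), (2, 30), (2, 31), (3, 1), (3, 2), (3, 5), (3, 6), (3, 9), (3, 10), (3, 13), (3, 14), (3, 17), (3, 18), (3, 21), (3, 22), (3, 25), (3, 26), (3, 29), (3, 30), (4, 1), (4, 2), (4, 5), (4, 6), (4, 9), (4, 10), (4, 13), (4, 14), (4, 17), (4, 18), (4, 21), (4, 22), (4, 25), (4, 26), (4, 29), (4, 30), (5, 0), (5, 1), (5, 2), (5, 3), (5, 4), (5, 5), (5, 6), (5, 7), (5, 8), (5, 9), (5, 10), (5, 11), (5, 12), (5, 13), (5, 14), (5, 15), (5, 16), (5, 17), (5, 18), (5, 19), (5, 20), (5, 21), (5, 22), (5, 23), (5, 24), (5, 25), (5, 26), (5, 27), (5, 28), (5, 29), (5, 30), (5, 31)]
Holes: [(2, 0), (2, 1), (2, 2), (2, 3), (2, 4), (2, 5), (2, 6), (2, 7), (2, 8), (2, 9), (2, 10), (2, 11), (2, 12), (2, 13), (2, 14), (2, 15), (2, 16), (2, 17), (2, 18), (2, 19), (2, 20), (2, 21), (2, 22), (2, 23), (2, 24), (2, 25), (2, 26), (2, 27), (2, 28), (2, 29), (2, 30), (2, 31), (3, 1), (3, 2), (3, 5), (3, 6), (3, 9), (3, 10), (3, 13), (3, 14), (3, 17), (3, 18), (3, 21), (3, 22), (3, 25), (3, 26), (3, 29), (3, 30), (4, 1), (4, 2), (4, 5), (4, 6), (4, 9), (4, 10), (4, 13), (4, 14), (4, 17), (4, 18), (4, 21), (4, 22), (4, 25), (4, 26), (4, 29), (4, 30), (5, 0), (5, 1), (5, 2), (5, 3), (5, 4), (5, 5), (5, 6), (5, 7), (5, 8), (5, 9), (5, 10), (5, 11), (5, 12), (5, 13), (5, 14), (5, 15), (5, 16), (5, 17), (5, 18), (5, 19), (5, 20), (5, 21), (5, 22), (5, 23), (5, 24), (5, 25), (5, 26), (5, 27), (5, 28), (5, 29), (5, 30), (5, 31)]

Answer: no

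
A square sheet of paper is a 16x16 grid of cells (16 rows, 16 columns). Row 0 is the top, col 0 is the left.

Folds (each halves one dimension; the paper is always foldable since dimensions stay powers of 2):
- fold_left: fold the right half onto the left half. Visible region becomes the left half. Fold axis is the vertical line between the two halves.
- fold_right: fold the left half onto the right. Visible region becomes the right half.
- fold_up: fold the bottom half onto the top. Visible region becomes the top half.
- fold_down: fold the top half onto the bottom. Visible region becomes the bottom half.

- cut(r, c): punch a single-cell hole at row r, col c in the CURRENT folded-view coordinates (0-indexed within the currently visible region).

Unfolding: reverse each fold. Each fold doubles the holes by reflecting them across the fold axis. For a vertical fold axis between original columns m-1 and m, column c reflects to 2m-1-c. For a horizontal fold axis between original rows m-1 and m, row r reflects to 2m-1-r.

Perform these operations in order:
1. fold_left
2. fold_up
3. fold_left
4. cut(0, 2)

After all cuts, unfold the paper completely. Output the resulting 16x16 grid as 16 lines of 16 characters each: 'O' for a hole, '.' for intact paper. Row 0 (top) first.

Op 1 fold_left: fold axis v@8; visible region now rows[0,16) x cols[0,8) = 16x8
Op 2 fold_up: fold axis h@8; visible region now rows[0,8) x cols[0,8) = 8x8
Op 3 fold_left: fold axis v@4; visible region now rows[0,8) x cols[0,4) = 8x4
Op 4 cut(0, 2): punch at orig (0,2); cuts so far [(0, 2)]; region rows[0,8) x cols[0,4) = 8x4
Unfold 1 (reflect across v@4): 2 holes -> [(0, 2), (0, 5)]
Unfold 2 (reflect across h@8): 4 holes -> [(0, 2), (0, 5), (15, 2), (15, 5)]
Unfold 3 (reflect across v@8): 8 holes -> [(0, 2), (0, 5), (0, 10), (0, 13), (15, 2), (15, 5), (15, 10), (15, 13)]

Answer: ..O..O....O..O..
................
................
................
................
................
................
................
................
................
................
................
................
................
................
..O..O....O..O..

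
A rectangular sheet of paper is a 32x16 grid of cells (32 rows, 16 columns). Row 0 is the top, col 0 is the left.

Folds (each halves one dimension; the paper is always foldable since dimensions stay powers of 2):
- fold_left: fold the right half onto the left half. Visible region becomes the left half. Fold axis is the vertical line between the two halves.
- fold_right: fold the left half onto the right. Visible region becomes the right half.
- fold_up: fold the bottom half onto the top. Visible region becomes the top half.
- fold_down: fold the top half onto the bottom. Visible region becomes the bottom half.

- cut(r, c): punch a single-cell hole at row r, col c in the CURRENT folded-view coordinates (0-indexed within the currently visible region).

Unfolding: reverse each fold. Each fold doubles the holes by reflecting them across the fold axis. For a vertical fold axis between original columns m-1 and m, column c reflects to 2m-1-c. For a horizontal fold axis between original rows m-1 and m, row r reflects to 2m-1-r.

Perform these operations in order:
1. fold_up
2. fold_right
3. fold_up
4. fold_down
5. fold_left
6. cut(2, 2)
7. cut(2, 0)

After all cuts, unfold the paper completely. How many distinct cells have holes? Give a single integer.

Answer: 64

Derivation:
Op 1 fold_up: fold axis h@16; visible region now rows[0,16) x cols[0,16) = 16x16
Op 2 fold_right: fold axis v@8; visible region now rows[0,16) x cols[8,16) = 16x8
Op 3 fold_up: fold axis h@8; visible region now rows[0,8) x cols[8,16) = 8x8
Op 4 fold_down: fold axis h@4; visible region now rows[4,8) x cols[8,16) = 4x8
Op 5 fold_left: fold axis v@12; visible region now rows[4,8) x cols[8,12) = 4x4
Op 6 cut(2, 2): punch at orig (6,10); cuts so far [(6, 10)]; region rows[4,8) x cols[8,12) = 4x4
Op 7 cut(2, 0): punch at orig (6,8); cuts so far [(6, 8), (6, 10)]; region rows[4,8) x cols[8,12) = 4x4
Unfold 1 (reflect across v@12): 4 holes -> [(6, 8), (6, 10), (6, 13), (6, 15)]
Unfold 2 (reflect across h@4): 8 holes -> [(1, 8), (1, 10), (1, 13), (1, 15), (6, 8), (6, 10), (6, 13), (6, 15)]
Unfold 3 (reflect across h@8): 16 holes -> [(1, 8), (1, 10), (1, 13), (1, 15), (6, 8), (6, 10), (6, 13), (6, 15), (9, 8), (9, 10), (9, 13), (9, 15), (14, 8), (14, 10), (14, 13), (14, 15)]
Unfold 4 (reflect across v@8): 32 holes -> [(1, 0), (1, 2), (1, 5), (1, 7), (1, 8), (1, 10), (1, 13), (1, 15), (6, 0), (6, 2), (6, 5), (6, 7), (6, 8), (6, 10), (6, 13), (6, 15), (9, 0), (9, 2), (9, 5), (9, 7), (9, 8), (9, 10), (9, 13), (9, 15), (14, 0), (14, 2), (14, 5), (14, 7), (14, 8), (14, 10), (14, 13), (14, 15)]
Unfold 5 (reflect across h@16): 64 holes -> [(1, 0), (1, 2), (1, 5), (1, 7), (1, 8), (1, 10), (1, 13), (1, 15), (6, 0), (6, 2), (6, 5), (6, 7), (6, 8), (6, 10), (6, 13), (6, 15), (9, 0), (9, 2), (9, 5), (9, 7), (9, 8), (9, 10), (9, 13), (9, 15), (14, 0), (14, 2), (14, 5), (14, 7), (14, 8), (14, 10), (14, 13), (14, 15), (17, 0), (17, 2), (17, 5), (17, 7), (17, 8), (17, 10), (17, 13), (17, 15), (22, 0), (22, 2), (22, 5), (22, 7), (22, 8), (22, 10), (22, 13), (22, 15), (25, 0), (25, 2), (25, 5), (25, 7), (25, 8), (25, 10), (25, 13), (25, 15), (30, 0), (30, 2), (30, 5), (30, 7), (30, 8), (30, 10), (30, 13), (30, 15)]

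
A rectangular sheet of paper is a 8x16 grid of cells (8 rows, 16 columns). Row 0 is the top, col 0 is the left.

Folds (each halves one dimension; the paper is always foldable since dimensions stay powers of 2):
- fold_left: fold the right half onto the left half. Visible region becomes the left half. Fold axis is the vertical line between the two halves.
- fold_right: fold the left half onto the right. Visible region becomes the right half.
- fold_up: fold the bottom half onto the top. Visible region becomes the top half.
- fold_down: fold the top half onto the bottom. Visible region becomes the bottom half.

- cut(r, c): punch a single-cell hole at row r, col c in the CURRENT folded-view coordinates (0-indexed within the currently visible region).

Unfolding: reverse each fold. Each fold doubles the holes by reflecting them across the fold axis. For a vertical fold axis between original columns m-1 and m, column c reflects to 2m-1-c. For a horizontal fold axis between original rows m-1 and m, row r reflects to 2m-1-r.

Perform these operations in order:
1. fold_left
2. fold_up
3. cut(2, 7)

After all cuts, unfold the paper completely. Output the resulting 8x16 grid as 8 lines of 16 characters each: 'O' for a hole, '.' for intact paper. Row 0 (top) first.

Op 1 fold_left: fold axis v@8; visible region now rows[0,8) x cols[0,8) = 8x8
Op 2 fold_up: fold axis h@4; visible region now rows[0,4) x cols[0,8) = 4x8
Op 3 cut(2, 7): punch at orig (2,7); cuts so far [(2, 7)]; region rows[0,4) x cols[0,8) = 4x8
Unfold 1 (reflect across h@4): 2 holes -> [(2, 7), (5, 7)]
Unfold 2 (reflect across v@8): 4 holes -> [(2, 7), (2, 8), (5, 7), (5, 8)]

Answer: ................
................
.......OO.......
................
................
.......OO.......
................
................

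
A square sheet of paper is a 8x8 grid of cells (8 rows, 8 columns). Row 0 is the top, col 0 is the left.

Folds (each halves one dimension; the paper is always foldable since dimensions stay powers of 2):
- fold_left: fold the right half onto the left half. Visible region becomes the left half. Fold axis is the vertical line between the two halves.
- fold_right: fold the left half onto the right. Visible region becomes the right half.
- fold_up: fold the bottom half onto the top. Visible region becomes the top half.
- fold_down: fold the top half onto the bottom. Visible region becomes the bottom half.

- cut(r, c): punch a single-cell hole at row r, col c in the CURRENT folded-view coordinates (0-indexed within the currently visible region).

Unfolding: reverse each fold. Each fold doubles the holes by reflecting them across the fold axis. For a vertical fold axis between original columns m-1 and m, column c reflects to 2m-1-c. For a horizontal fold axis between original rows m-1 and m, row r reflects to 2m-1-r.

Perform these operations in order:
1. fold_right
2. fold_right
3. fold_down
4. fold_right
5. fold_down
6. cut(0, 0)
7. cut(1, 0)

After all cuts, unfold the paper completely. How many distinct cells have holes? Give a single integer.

Answer: 64

Derivation:
Op 1 fold_right: fold axis v@4; visible region now rows[0,8) x cols[4,8) = 8x4
Op 2 fold_right: fold axis v@6; visible region now rows[0,8) x cols[6,8) = 8x2
Op 3 fold_down: fold axis h@4; visible region now rows[4,8) x cols[6,8) = 4x2
Op 4 fold_right: fold axis v@7; visible region now rows[4,8) x cols[7,8) = 4x1
Op 5 fold_down: fold axis h@6; visible region now rows[6,8) x cols[7,8) = 2x1
Op 6 cut(0, 0): punch at orig (6,7); cuts so far [(6, 7)]; region rows[6,8) x cols[7,8) = 2x1
Op 7 cut(1, 0): punch at orig (7,7); cuts so far [(6, 7), (7, 7)]; region rows[6,8) x cols[7,8) = 2x1
Unfold 1 (reflect across h@6): 4 holes -> [(4, 7), (5, 7), (6, 7), (7, 7)]
Unfold 2 (reflect across v@7): 8 holes -> [(4, 6), (4, 7), (5, 6), (5, 7), (6, 6), (6, 7), (7, 6), (7, 7)]
Unfold 3 (reflect across h@4): 16 holes -> [(0, 6), (0, 7), (1, 6), (1, 7), (2, 6), (2, 7), (3, 6), (3, 7), (4, 6), (4, 7), (5, 6), (5, 7), (6, 6), (6, 7), (7, 6), (7, 7)]
Unfold 4 (reflect across v@6): 32 holes -> [(0, 4), (0, 5), (0, 6), (0, 7), (1, 4), (1, 5), (1, 6), (1, 7), (2, 4), (2, 5), (2, 6), (2, 7), (3, 4), (3, 5), (3, 6), (3, 7), (4, 4), (4, 5), (4, 6), (4, 7), (5, 4), (5, 5), (5, 6), (5, 7), (6, 4), (6, 5), (6, 6), (6, 7), (7, 4), (7, 5), (7, 6), (7, 7)]
Unfold 5 (reflect across v@4): 64 holes -> [(0, 0), (0, 1), (0, 2), (0, 3), (0, 4), (0, 5), (0, 6), (0, 7), (1, 0), (1, 1), (1, 2), (1, 3), (1, 4), (1, 5), (1, 6), (1, 7), (2, 0), (2, 1), (2, 2), (2, 3), (2, 4), (2, 5), (2, 6), (2, 7), (3, 0), (3, 1), (3, 2), (3, 3), (3, 4), (3, 5), (3, 6), (3, 7), (4, 0), (4, 1), (4, 2), (4, 3), (4, 4), (4, 5), (4, 6), (4, 7), (5, 0), (5, 1), (5, 2), (5, 3), (5, 4), (5, 5), (5, 6), (5, 7), (6, 0), (6, 1), (6, 2), (6, 3), (6, 4), (6, 5), (6, 6), (6, 7), (7, 0), (7, 1), (7, 2), (7, 3), (7, 4), (7, 5), (7, 6), (7, 7)]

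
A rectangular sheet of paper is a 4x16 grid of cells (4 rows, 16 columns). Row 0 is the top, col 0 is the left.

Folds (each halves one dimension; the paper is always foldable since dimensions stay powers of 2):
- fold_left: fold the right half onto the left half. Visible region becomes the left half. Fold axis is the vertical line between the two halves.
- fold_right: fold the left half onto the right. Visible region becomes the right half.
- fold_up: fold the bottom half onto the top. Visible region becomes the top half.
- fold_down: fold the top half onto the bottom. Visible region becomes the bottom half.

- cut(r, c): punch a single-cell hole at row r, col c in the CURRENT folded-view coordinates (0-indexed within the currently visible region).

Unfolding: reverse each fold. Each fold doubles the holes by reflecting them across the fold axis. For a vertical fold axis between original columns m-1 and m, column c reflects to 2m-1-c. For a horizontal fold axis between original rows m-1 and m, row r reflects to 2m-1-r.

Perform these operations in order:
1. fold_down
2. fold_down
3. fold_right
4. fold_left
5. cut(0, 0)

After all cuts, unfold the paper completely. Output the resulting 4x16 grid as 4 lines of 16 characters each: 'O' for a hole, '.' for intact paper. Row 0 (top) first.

Answer: O......OO......O
O......OO......O
O......OO......O
O......OO......O

Derivation:
Op 1 fold_down: fold axis h@2; visible region now rows[2,4) x cols[0,16) = 2x16
Op 2 fold_down: fold axis h@3; visible region now rows[3,4) x cols[0,16) = 1x16
Op 3 fold_right: fold axis v@8; visible region now rows[3,4) x cols[8,16) = 1x8
Op 4 fold_left: fold axis v@12; visible region now rows[3,4) x cols[8,12) = 1x4
Op 5 cut(0, 0): punch at orig (3,8); cuts so far [(3, 8)]; region rows[3,4) x cols[8,12) = 1x4
Unfold 1 (reflect across v@12): 2 holes -> [(3, 8), (3, 15)]
Unfold 2 (reflect across v@8): 4 holes -> [(3, 0), (3, 7), (3, 8), (3, 15)]
Unfold 3 (reflect across h@3): 8 holes -> [(2, 0), (2, 7), (2, 8), (2, 15), (3, 0), (3, 7), (3, 8), (3, 15)]
Unfold 4 (reflect across h@2): 16 holes -> [(0, 0), (0, 7), (0, 8), (0, 15), (1, 0), (1, 7), (1, 8), (1, 15), (2, 0), (2, 7), (2, 8), (2, 15), (3, 0), (3, 7), (3, 8), (3, 15)]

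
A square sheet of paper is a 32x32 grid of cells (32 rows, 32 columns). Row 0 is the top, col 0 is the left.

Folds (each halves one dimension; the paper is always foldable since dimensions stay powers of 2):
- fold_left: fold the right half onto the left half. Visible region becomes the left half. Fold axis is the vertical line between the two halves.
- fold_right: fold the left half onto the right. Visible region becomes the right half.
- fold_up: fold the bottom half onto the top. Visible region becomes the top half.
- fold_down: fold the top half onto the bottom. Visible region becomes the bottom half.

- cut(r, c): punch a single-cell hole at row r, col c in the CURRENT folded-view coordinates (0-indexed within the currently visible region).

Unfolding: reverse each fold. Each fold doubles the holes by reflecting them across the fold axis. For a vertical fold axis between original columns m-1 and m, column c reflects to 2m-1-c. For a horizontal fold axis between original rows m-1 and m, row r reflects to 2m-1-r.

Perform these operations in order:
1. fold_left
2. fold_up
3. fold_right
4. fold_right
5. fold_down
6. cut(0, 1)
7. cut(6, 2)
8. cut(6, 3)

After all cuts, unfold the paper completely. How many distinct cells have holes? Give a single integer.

Op 1 fold_left: fold axis v@16; visible region now rows[0,32) x cols[0,16) = 32x16
Op 2 fold_up: fold axis h@16; visible region now rows[0,16) x cols[0,16) = 16x16
Op 3 fold_right: fold axis v@8; visible region now rows[0,16) x cols[8,16) = 16x8
Op 4 fold_right: fold axis v@12; visible region now rows[0,16) x cols[12,16) = 16x4
Op 5 fold_down: fold axis h@8; visible region now rows[8,16) x cols[12,16) = 8x4
Op 6 cut(0, 1): punch at orig (8,13); cuts so far [(8, 13)]; region rows[8,16) x cols[12,16) = 8x4
Op 7 cut(6, 2): punch at orig (14,14); cuts so far [(8, 13), (14, 14)]; region rows[8,16) x cols[12,16) = 8x4
Op 8 cut(6, 3): punch at orig (14,15); cuts so far [(8, 13), (14, 14), (14, 15)]; region rows[8,16) x cols[12,16) = 8x4
Unfold 1 (reflect across h@8): 6 holes -> [(1, 14), (1, 15), (7, 13), (8, 13), (14, 14), (14, 15)]
Unfold 2 (reflect across v@12): 12 holes -> [(1, 8), (1, 9), (1, 14), (1, 15), (7, 10), (7, 13), (8, 10), (8, 13), (14, 8), (14, 9), (14, 14), (14, 15)]
Unfold 3 (reflect across v@8): 24 holes -> [(1, 0), (1, 1), (1, 6), (1, 7), (1, 8), (1, 9), (1, 14), (1, 15), (7, 2), (7, 5), (7, 10), (7, 13), (8, 2), (8, 5), (8, 10), (8, 13), (14, 0), (14, 1), (14, 6), (14, 7), (14, 8), (14, 9), (14, 14), (14, 15)]
Unfold 4 (reflect across h@16): 48 holes -> [(1, 0), (1, 1), (1, 6), (1, 7), (1, 8), (1, 9), (1, 14), (1, 15), (7, 2), (7, 5), (7, 10), (7, 13), (8, 2), (8, 5), (8, 10), (8, 13), (14, 0), (14, 1), (14, 6), (14, 7), (14, 8), (14, 9), (14, 14), (14, 15), (17, 0), (17, 1), (17, 6), (17, 7), (17, 8), (17, 9), (17, 14), (17, 15), (23, 2), (23, 5), (23, 10), (23, 13), (24, 2), (24, 5), (24, 10), (24, 13), (30, 0), (30, 1), (30, 6), (30, 7), (30, 8), (30, 9), (30, 14), (30, 15)]
Unfold 5 (reflect across v@16): 96 holes -> [(1, 0), (1, 1), (1, 6), (1, 7), (1, 8), (1, 9), (1, 14), (1, 15), (1, 16), (1, 17), (1, 22), (1, 23), (1, 24), (1, 25), (1, 30), (1, 31), (7, 2), (7, 5), (7, 10), (7, 13), (7, 18), (7, 21), (7, 26), (7, 29), (8, 2), (8, 5), (8, 10), (8, 13), (8, 18), (8, 21), (8, 26), (8, 29), (14, 0), (14, 1), (14, 6), (14, 7), (14, 8), (14, 9), (14, 14), (14, 15), (14, 16), (14, 17), (14, 22), (14, 23), (14, 24), (14, 25), (14, 30), (14, 31), (17, 0), (17, 1), (17, 6), (17, 7), (17, 8), (17, 9), (17, 14), (17, 15), (17, 16), (17, 17), (17, 22), (17, 23), (17, 24), (17, 25), (17, 30), (17, 31), (23, 2), (23, 5), (23, 10), (23, 13), (23, 18), (23, 21), (23, 26), (23, 29), (24, 2), (24, 5), (24, 10), (24, 13), (24, 18), (24, 21), (24, 26), (24, 29), (30, 0), (30, 1), (30, 6), (30, 7), (30, 8), (30, 9), (30, 14), (30, 15), (30, 16), (30, 17), (30, 22), (30, 23), (30, 24), (30, 25), (30, 30), (30, 31)]

Answer: 96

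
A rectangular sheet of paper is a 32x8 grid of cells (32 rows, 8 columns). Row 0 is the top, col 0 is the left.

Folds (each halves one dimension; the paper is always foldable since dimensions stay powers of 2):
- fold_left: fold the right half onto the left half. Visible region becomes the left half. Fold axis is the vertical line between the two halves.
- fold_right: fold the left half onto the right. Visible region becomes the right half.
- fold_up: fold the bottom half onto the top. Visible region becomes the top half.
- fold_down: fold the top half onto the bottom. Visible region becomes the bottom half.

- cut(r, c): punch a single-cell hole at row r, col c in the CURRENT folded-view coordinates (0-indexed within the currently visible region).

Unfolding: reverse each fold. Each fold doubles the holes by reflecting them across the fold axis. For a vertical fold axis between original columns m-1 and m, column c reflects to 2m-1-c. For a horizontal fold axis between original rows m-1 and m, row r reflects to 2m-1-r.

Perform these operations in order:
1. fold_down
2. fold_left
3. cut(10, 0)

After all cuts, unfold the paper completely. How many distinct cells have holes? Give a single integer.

Op 1 fold_down: fold axis h@16; visible region now rows[16,32) x cols[0,8) = 16x8
Op 2 fold_left: fold axis v@4; visible region now rows[16,32) x cols[0,4) = 16x4
Op 3 cut(10, 0): punch at orig (26,0); cuts so far [(26, 0)]; region rows[16,32) x cols[0,4) = 16x4
Unfold 1 (reflect across v@4): 2 holes -> [(26, 0), (26, 7)]
Unfold 2 (reflect across h@16): 4 holes -> [(5, 0), (5, 7), (26, 0), (26, 7)]

Answer: 4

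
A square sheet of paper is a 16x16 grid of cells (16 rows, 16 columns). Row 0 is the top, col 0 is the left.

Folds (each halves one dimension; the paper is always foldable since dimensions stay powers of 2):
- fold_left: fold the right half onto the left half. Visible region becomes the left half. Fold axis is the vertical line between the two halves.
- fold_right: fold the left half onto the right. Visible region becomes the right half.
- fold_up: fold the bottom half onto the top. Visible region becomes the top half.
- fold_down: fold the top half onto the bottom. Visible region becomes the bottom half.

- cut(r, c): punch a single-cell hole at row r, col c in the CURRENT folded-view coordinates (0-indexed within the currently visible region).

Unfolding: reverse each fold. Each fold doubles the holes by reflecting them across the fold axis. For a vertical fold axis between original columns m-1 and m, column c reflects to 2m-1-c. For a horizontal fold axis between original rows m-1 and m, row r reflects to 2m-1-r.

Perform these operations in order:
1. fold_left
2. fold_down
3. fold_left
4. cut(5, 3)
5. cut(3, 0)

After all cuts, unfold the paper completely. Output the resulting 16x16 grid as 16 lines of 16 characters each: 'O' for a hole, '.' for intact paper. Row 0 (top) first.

Op 1 fold_left: fold axis v@8; visible region now rows[0,16) x cols[0,8) = 16x8
Op 2 fold_down: fold axis h@8; visible region now rows[8,16) x cols[0,8) = 8x8
Op 3 fold_left: fold axis v@4; visible region now rows[8,16) x cols[0,4) = 8x4
Op 4 cut(5, 3): punch at orig (13,3); cuts so far [(13, 3)]; region rows[8,16) x cols[0,4) = 8x4
Op 5 cut(3, 0): punch at orig (11,0); cuts so far [(11, 0), (13, 3)]; region rows[8,16) x cols[0,4) = 8x4
Unfold 1 (reflect across v@4): 4 holes -> [(11, 0), (11, 7), (13, 3), (13, 4)]
Unfold 2 (reflect across h@8): 8 holes -> [(2, 3), (2, 4), (4, 0), (4, 7), (11, 0), (11, 7), (13, 3), (13, 4)]
Unfold 3 (reflect across v@8): 16 holes -> [(2, 3), (2, 4), (2, 11), (2, 12), (4, 0), (4, 7), (4, 8), (4, 15), (11, 0), (11, 7), (11, 8), (11, 15), (13, 3), (13, 4), (13, 11), (13, 12)]

Answer: ................
................
...OO......OO...
................
O......OO......O
................
................
................
................
................
................
O......OO......O
................
...OO......OO...
................
................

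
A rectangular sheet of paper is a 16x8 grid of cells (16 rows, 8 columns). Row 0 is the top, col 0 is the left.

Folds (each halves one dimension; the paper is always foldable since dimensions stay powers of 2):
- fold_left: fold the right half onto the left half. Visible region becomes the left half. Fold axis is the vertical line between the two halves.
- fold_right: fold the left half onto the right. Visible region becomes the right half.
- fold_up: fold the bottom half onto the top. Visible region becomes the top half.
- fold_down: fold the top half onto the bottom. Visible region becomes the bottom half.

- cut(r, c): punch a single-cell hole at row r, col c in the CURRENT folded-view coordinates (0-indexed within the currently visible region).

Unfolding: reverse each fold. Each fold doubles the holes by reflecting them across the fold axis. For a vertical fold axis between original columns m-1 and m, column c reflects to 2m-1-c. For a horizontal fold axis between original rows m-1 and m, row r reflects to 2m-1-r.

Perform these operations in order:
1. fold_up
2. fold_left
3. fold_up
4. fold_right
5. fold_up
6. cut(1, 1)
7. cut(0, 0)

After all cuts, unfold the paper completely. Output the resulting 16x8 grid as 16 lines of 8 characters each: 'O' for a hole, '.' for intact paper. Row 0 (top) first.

Op 1 fold_up: fold axis h@8; visible region now rows[0,8) x cols[0,8) = 8x8
Op 2 fold_left: fold axis v@4; visible region now rows[0,8) x cols[0,4) = 8x4
Op 3 fold_up: fold axis h@4; visible region now rows[0,4) x cols[0,4) = 4x4
Op 4 fold_right: fold axis v@2; visible region now rows[0,4) x cols[2,4) = 4x2
Op 5 fold_up: fold axis h@2; visible region now rows[0,2) x cols[2,4) = 2x2
Op 6 cut(1, 1): punch at orig (1,3); cuts so far [(1, 3)]; region rows[0,2) x cols[2,4) = 2x2
Op 7 cut(0, 0): punch at orig (0,2); cuts so far [(0, 2), (1, 3)]; region rows[0,2) x cols[2,4) = 2x2
Unfold 1 (reflect across h@2): 4 holes -> [(0, 2), (1, 3), (2, 3), (3, 2)]
Unfold 2 (reflect across v@2): 8 holes -> [(0, 1), (0, 2), (1, 0), (1, 3), (2, 0), (2, 3), (3, 1), (3, 2)]
Unfold 3 (reflect across h@4): 16 holes -> [(0, 1), (0, 2), (1, 0), (1, 3), (2, 0), (2, 3), (3, 1), (3, 2), (4, 1), (4, 2), (5, 0), (5, 3), (6, 0), (6, 3), (7, 1), (7, 2)]
Unfold 4 (reflect across v@4): 32 holes -> [(0, 1), (0, 2), (0, 5), (0, 6), (1, 0), (1, 3), (1, 4), (1, 7), (2, 0), (2, 3), (2, 4), (2, 7), (3, 1), (3, 2), (3, 5), (3, 6), (4, 1), (4, 2), (4, 5), (4, 6), (5, 0), (5, 3), (5, 4), (5, 7), (6, 0), (6, 3), (6, 4), (6, 7), (7, 1), (7, 2), (7, 5), (7, 6)]
Unfold 5 (reflect across h@8): 64 holes -> [(0, 1), (0, 2), (0, 5), (0, 6), (1, 0), (1, 3), (1, 4), (1, 7), (2, 0), (2, 3), (2, 4), (2, 7), (3, 1), (3, 2), (3, 5), (3, 6), (4, 1), (4, 2), (4, 5), (4, 6), (5, 0), (5, 3), (5, 4), (5, 7), (6, 0), (6, 3), (6, 4), (6, 7), (7, 1), (7, 2), (7, 5), (7, 6), (8, 1), (8, 2), (8, 5), (8, 6), (9, 0), (9, 3), (9, 4), (9, 7), (10, 0), (10, 3), (10, 4), (10, 7), (11, 1), (11, 2), (11, 5), (11, 6), (12, 1), (12, 2), (12, 5), (12, 6), (13, 0), (13, 3), (13, 4), (13, 7), (14, 0), (14, 3), (14, 4), (14, 7), (15, 1), (15, 2), (15, 5), (15, 6)]

Answer: .OO..OO.
O..OO..O
O..OO..O
.OO..OO.
.OO..OO.
O..OO..O
O..OO..O
.OO..OO.
.OO..OO.
O..OO..O
O..OO..O
.OO..OO.
.OO..OO.
O..OO..O
O..OO..O
.OO..OO.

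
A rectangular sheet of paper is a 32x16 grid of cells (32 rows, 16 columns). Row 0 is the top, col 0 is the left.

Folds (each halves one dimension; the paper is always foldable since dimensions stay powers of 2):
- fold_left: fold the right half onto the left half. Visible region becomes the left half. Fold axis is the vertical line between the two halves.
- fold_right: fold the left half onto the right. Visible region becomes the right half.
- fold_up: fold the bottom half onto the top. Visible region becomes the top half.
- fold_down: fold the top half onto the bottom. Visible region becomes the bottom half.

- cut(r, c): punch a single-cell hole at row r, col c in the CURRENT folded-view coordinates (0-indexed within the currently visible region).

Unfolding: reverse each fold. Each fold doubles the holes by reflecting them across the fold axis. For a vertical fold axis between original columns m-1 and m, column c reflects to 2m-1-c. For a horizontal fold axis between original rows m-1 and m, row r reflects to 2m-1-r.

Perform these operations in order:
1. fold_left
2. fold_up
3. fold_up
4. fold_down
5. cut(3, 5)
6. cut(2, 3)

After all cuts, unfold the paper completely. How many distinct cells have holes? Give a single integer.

Op 1 fold_left: fold axis v@8; visible region now rows[0,32) x cols[0,8) = 32x8
Op 2 fold_up: fold axis h@16; visible region now rows[0,16) x cols[0,8) = 16x8
Op 3 fold_up: fold axis h@8; visible region now rows[0,8) x cols[0,8) = 8x8
Op 4 fold_down: fold axis h@4; visible region now rows[4,8) x cols[0,8) = 4x8
Op 5 cut(3, 5): punch at orig (7,5); cuts so far [(7, 5)]; region rows[4,8) x cols[0,8) = 4x8
Op 6 cut(2, 3): punch at orig (6,3); cuts so far [(6, 3), (7, 5)]; region rows[4,8) x cols[0,8) = 4x8
Unfold 1 (reflect across h@4): 4 holes -> [(0, 5), (1, 3), (6, 3), (7, 5)]
Unfold 2 (reflect across h@8): 8 holes -> [(0, 5), (1, 3), (6, 3), (7, 5), (8, 5), (9, 3), (14, 3), (15, 5)]
Unfold 3 (reflect across h@16): 16 holes -> [(0, 5), (1, 3), (6, 3), (7, 5), (8, 5), (9, 3), (14, 3), (15, 5), (16, 5), (17, 3), (22, 3), (23, 5), (24, 5), (25, 3), (30, 3), (31, 5)]
Unfold 4 (reflect across v@8): 32 holes -> [(0, 5), (0, 10), (1, 3), (1, 12), (6, 3), (6, 12), (7, 5), (7, 10), (8, 5), (8, 10), (9, 3), (9, 12), (14, 3), (14, 12), (15, 5), (15, 10), (16, 5), (16, 10), (17, 3), (17, 12), (22, 3), (22, 12), (23, 5), (23, 10), (24, 5), (24, 10), (25, 3), (25, 12), (30, 3), (30, 12), (31, 5), (31, 10)]

Answer: 32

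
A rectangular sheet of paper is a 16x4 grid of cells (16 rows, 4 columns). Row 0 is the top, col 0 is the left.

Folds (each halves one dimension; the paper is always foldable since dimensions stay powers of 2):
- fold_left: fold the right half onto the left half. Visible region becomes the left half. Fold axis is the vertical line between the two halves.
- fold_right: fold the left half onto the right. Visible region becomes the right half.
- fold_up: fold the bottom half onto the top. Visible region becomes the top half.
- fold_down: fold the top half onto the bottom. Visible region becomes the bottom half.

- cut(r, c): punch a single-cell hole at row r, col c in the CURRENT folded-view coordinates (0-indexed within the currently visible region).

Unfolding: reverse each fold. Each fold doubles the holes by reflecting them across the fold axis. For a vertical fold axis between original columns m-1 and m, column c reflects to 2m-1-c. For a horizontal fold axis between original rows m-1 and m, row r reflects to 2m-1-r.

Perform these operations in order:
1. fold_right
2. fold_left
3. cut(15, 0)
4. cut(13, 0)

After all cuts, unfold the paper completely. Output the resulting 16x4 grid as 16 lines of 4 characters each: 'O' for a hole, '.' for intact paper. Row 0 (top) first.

Answer: ....
....
....
....
....
....
....
....
....
....
....
....
....
OOOO
....
OOOO

Derivation:
Op 1 fold_right: fold axis v@2; visible region now rows[0,16) x cols[2,4) = 16x2
Op 2 fold_left: fold axis v@3; visible region now rows[0,16) x cols[2,3) = 16x1
Op 3 cut(15, 0): punch at orig (15,2); cuts so far [(15, 2)]; region rows[0,16) x cols[2,3) = 16x1
Op 4 cut(13, 0): punch at orig (13,2); cuts so far [(13, 2), (15, 2)]; region rows[0,16) x cols[2,3) = 16x1
Unfold 1 (reflect across v@3): 4 holes -> [(13, 2), (13, 3), (15, 2), (15, 3)]
Unfold 2 (reflect across v@2): 8 holes -> [(13, 0), (13, 1), (13, 2), (13, 3), (15, 0), (15, 1), (15, 2), (15, 3)]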